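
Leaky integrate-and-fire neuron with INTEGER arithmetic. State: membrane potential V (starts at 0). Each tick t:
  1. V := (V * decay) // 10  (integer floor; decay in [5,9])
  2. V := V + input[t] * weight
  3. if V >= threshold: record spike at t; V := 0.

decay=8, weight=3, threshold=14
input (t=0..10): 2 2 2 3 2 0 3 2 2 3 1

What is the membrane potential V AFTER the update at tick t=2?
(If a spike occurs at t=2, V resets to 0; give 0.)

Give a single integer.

Answer: 0

Derivation:
t=0: input=2 -> V=6
t=1: input=2 -> V=10
t=2: input=2 -> V=0 FIRE
t=3: input=3 -> V=9
t=4: input=2 -> V=13
t=5: input=0 -> V=10
t=6: input=3 -> V=0 FIRE
t=7: input=2 -> V=6
t=8: input=2 -> V=10
t=9: input=3 -> V=0 FIRE
t=10: input=1 -> V=3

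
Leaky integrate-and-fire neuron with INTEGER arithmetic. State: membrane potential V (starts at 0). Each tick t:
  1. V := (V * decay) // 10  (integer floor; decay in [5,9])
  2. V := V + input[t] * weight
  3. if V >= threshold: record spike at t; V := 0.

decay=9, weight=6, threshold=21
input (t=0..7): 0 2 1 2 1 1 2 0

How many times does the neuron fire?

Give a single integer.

Answer: 2

Derivation:
t=0: input=0 -> V=0
t=1: input=2 -> V=12
t=2: input=1 -> V=16
t=3: input=2 -> V=0 FIRE
t=4: input=1 -> V=6
t=5: input=1 -> V=11
t=6: input=2 -> V=0 FIRE
t=7: input=0 -> V=0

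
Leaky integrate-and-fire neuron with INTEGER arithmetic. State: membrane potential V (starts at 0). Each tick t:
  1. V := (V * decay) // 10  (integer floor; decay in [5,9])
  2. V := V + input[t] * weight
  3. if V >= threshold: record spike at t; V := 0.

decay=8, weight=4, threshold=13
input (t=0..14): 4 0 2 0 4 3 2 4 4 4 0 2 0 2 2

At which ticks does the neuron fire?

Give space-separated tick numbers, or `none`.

t=0: input=4 -> V=0 FIRE
t=1: input=0 -> V=0
t=2: input=2 -> V=8
t=3: input=0 -> V=6
t=4: input=4 -> V=0 FIRE
t=5: input=3 -> V=12
t=6: input=2 -> V=0 FIRE
t=7: input=4 -> V=0 FIRE
t=8: input=4 -> V=0 FIRE
t=9: input=4 -> V=0 FIRE
t=10: input=0 -> V=0
t=11: input=2 -> V=8
t=12: input=0 -> V=6
t=13: input=2 -> V=12
t=14: input=2 -> V=0 FIRE

Answer: 0 4 6 7 8 9 14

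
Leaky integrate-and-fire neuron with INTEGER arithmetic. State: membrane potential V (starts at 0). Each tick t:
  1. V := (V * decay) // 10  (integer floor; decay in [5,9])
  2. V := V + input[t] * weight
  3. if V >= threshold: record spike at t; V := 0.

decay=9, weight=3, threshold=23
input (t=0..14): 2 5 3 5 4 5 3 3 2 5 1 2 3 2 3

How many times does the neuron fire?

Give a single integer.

t=0: input=2 -> V=6
t=1: input=5 -> V=20
t=2: input=3 -> V=0 FIRE
t=3: input=5 -> V=15
t=4: input=4 -> V=0 FIRE
t=5: input=5 -> V=15
t=6: input=3 -> V=22
t=7: input=3 -> V=0 FIRE
t=8: input=2 -> V=6
t=9: input=5 -> V=20
t=10: input=1 -> V=21
t=11: input=2 -> V=0 FIRE
t=12: input=3 -> V=9
t=13: input=2 -> V=14
t=14: input=3 -> V=21

Answer: 4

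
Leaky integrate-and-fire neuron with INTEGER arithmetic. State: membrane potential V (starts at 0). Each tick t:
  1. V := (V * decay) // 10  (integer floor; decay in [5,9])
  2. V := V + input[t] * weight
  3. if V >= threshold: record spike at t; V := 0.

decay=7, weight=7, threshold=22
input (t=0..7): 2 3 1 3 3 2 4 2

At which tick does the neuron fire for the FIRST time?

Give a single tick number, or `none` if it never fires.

Answer: 1

Derivation:
t=0: input=2 -> V=14
t=1: input=3 -> V=0 FIRE
t=2: input=1 -> V=7
t=3: input=3 -> V=0 FIRE
t=4: input=3 -> V=21
t=5: input=2 -> V=0 FIRE
t=6: input=4 -> V=0 FIRE
t=7: input=2 -> V=14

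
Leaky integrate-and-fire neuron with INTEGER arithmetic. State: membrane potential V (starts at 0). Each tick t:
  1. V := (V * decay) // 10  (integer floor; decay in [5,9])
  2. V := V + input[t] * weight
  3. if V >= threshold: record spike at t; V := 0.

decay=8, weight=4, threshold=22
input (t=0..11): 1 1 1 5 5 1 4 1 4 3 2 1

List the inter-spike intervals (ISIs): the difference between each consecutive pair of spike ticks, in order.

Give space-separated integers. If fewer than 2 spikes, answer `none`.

Answer: 3 3

Derivation:
t=0: input=1 -> V=4
t=1: input=1 -> V=7
t=2: input=1 -> V=9
t=3: input=5 -> V=0 FIRE
t=4: input=5 -> V=20
t=5: input=1 -> V=20
t=6: input=4 -> V=0 FIRE
t=7: input=1 -> V=4
t=8: input=4 -> V=19
t=9: input=3 -> V=0 FIRE
t=10: input=2 -> V=8
t=11: input=1 -> V=10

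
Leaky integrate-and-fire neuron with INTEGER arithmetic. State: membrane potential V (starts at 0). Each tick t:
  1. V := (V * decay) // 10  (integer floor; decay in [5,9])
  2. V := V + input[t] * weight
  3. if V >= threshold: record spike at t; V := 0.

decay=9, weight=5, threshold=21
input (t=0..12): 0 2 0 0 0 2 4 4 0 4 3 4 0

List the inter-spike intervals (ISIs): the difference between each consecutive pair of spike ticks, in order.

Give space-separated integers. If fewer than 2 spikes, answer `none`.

Answer: 3 2

Derivation:
t=0: input=0 -> V=0
t=1: input=2 -> V=10
t=2: input=0 -> V=9
t=3: input=0 -> V=8
t=4: input=0 -> V=7
t=5: input=2 -> V=16
t=6: input=4 -> V=0 FIRE
t=7: input=4 -> V=20
t=8: input=0 -> V=18
t=9: input=4 -> V=0 FIRE
t=10: input=3 -> V=15
t=11: input=4 -> V=0 FIRE
t=12: input=0 -> V=0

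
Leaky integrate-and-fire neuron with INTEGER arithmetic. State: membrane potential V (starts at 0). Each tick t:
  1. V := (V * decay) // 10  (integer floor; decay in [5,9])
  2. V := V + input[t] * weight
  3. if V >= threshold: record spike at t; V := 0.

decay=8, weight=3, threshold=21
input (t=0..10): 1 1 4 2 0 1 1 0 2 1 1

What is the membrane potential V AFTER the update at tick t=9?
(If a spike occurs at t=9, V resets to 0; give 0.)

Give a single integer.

Answer: 14

Derivation:
t=0: input=1 -> V=3
t=1: input=1 -> V=5
t=2: input=4 -> V=16
t=3: input=2 -> V=18
t=4: input=0 -> V=14
t=5: input=1 -> V=14
t=6: input=1 -> V=14
t=7: input=0 -> V=11
t=8: input=2 -> V=14
t=9: input=1 -> V=14
t=10: input=1 -> V=14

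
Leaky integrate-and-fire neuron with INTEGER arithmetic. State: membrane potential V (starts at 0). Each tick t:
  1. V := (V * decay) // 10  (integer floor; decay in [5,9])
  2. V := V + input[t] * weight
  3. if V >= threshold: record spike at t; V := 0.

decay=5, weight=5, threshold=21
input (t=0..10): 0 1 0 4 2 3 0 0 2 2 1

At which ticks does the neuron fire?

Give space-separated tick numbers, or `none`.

t=0: input=0 -> V=0
t=1: input=1 -> V=5
t=2: input=0 -> V=2
t=3: input=4 -> V=0 FIRE
t=4: input=2 -> V=10
t=5: input=3 -> V=20
t=6: input=0 -> V=10
t=7: input=0 -> V=5
t=8: input=2 -> V=12
t=9: input=2 -> V=16
t=10: input=1 -> V=13

Answer: 3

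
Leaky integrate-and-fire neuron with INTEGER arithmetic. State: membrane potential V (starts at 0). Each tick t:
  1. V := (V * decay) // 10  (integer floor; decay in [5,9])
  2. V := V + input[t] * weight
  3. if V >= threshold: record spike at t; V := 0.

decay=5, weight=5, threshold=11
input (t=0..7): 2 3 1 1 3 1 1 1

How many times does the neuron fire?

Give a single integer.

Answer: 2

Derivation:
t=0: input=2 -> V=10
t=1: input=3 -> V=0 FIRE
t=2: input=1 -> V=5
t=3: input=1 -> V=7
t=4: input=3 -> V=0 FIRE
t=5: input=1 -> V=5
t=6: input=1 -> V=7
t=7: input=1 -> V=8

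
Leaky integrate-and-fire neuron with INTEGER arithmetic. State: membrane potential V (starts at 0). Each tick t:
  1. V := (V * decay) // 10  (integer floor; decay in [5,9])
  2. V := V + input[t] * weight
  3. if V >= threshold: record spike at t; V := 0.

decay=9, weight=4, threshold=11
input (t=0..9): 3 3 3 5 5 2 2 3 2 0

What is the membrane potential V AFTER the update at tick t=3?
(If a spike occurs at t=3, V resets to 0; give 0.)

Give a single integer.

t=0: input=3 -> V=0 FIRE
t=1: input=3 -> V=0 FIRE
t=2: input=3 -> V=0 FIRE
t=3: input=5 -> V=0 FIRE
t=4: input=5 -> V=0 FIRE
t=5: input=2 -> V=8
t=6: input=2 -> V=0 FIRE
t=7: input=3 -> V=0 FIRE
t=8: input=2 -> V=8
t=9: input=0 -> V=7

Answer: 0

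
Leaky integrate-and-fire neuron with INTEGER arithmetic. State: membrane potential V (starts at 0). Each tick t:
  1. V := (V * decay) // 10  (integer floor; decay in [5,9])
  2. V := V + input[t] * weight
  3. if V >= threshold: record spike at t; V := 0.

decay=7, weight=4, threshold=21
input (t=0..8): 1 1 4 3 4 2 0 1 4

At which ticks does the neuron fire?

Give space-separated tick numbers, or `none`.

Answer: 3 8

Derivation:
t=0: input=1 -> V=4
t=1: input=1 -> V=6
t=2: input=4 -> V=20
t=3: input=3 -> V=0 FIRE
t=4: input=4 -> V=16
t=5: input=2 -> V=19
t=6: input=0 -> V=13
t=7: input=1 -> V=13
t=8: input=4 -> V=0 FIRE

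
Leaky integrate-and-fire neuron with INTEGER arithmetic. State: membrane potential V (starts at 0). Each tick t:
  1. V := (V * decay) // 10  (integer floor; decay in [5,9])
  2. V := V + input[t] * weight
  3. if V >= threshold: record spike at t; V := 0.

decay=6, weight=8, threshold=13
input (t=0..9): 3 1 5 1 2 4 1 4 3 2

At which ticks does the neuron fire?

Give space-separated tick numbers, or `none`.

t=0: input=3 -> V=0 FIRE
t=1: input=1 -> V=8
t=2: input=5 -> V=0 FIRE
t=3: input=1 -> V=8
t=4: input=2 -> V=0 FIRE
t=5: input=4 -> V=0 FIRE
t=6: input=1 -> V=8
t=7: input=4 -> V=0 FIRE
t=8: input=3 -> V=0 FIRE
t=9: input=2 -> V=0 FIRE

Answer: 0 2 4 5 7 8 9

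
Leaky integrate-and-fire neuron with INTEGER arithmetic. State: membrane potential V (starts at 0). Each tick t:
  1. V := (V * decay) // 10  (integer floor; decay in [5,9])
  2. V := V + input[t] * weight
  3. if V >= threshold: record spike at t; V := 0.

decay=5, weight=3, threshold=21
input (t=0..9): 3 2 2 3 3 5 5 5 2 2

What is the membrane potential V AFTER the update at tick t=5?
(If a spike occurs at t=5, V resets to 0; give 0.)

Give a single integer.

Answer: 0

Derivation:
t=0: input=3 -> V=9
t=1: input=2 -> V=10
t=2: input=2 -> V=11
t=3: input=3 -> V=14
t=4: input=3 -> V=16
t=5: input=5 -> V=0 FIRE
t=6: input=5 -> V=15
t=7: input=5 -> V=0 FIRE
t=8: input=2 -> V=6
t=9: input=2 -> V=9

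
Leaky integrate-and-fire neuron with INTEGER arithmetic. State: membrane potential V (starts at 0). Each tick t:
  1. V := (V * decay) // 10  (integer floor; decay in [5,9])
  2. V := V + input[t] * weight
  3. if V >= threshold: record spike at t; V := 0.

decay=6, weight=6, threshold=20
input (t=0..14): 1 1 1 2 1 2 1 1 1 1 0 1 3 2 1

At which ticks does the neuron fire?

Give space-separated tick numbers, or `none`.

t=0: input=1 -> V=6
t=1: input=1 -> V=9
t=2: input=1 -> V=11
t=3: input=2 -> V=18
t=4: input=1 -> V=16
t=5: input=2 -> V=0 FIRE
t=6: input=1 -> V=6
t=7: input=1 -> V=9
t=8: input=1 -> V=11
t=9: input=1 -> V=12
t=10: input=0 -> V=7
t=11: input=1 -> V=10
t=12: input=3 -> V=0 FIRE
t=13: input=2 -> V=12
t=14: input=1 -> V=13

Answer: 5 12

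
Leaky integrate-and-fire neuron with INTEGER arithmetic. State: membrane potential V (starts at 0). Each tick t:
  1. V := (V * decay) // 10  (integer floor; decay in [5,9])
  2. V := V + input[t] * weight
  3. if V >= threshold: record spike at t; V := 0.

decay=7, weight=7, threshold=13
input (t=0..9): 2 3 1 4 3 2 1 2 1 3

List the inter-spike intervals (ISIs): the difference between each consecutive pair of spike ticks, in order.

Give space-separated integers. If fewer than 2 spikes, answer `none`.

Answer: 1 2 1 1 2 2

Derivation:
t=0: input=2 -> V=0 FIRE
t=1: input=3 -> V=0 FIRE
t=2: input=1 -> V=7
t=3: input=4 -> V=0 FIRE
t=4: input=3 -> V=0 FIRE
t=5: input=2 -> V=0 FIRE
t=6: input=1 -> V=7
t=7: input=2 -> V=0 FIRE
t=8: input=1 -> V=7
t=9: input=3 -> V=0 FIRE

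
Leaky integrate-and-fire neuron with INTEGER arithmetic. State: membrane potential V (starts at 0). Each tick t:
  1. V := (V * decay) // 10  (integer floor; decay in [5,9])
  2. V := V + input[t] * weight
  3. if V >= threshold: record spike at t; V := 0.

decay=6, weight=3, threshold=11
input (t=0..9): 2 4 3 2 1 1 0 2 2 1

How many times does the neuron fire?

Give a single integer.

Answer: 2

Derivation:
t=0: input=2 -> V=6
t=1: input=4 -> V=0 FIRE
t=2: input=3 -> V=9
t=3: input=2 -> V=0 FIRE
t=4: input=1 -> V=3
t=5: input=1 -> V=4
t=6: input=0 -> V=2
t=7: input=2 -> V=7
t=8: input=2 -> V=10
t=9: input=1 -> V=9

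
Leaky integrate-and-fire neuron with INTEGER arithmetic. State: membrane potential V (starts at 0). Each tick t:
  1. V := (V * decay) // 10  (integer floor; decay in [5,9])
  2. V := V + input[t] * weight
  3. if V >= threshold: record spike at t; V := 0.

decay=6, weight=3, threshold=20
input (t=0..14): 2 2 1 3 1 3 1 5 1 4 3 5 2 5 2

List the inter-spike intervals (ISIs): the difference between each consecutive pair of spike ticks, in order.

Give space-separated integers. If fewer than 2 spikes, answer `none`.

Answer: 4

Derivation:
t=0: input=2 -> V=6
t=1: input=2 -> V=9
t=2: input=1 -> V=8
t=3: input=3 -> V=13
t=4: input=1 -> V=10
t=5: input=3 -> V=15
t=6: input=1 -> V=12
t=7: input=5 -> V=0 FIRE
t=8: input=1 -> V=3
t=9: input=4 -> V=13
t=10: input=3 -> V=16
t=11: input=5 -> V=0 FIRE
t=12: input=2 -> V=6
t=13: input=5 -> V=18
t=14: input=2 -> V=16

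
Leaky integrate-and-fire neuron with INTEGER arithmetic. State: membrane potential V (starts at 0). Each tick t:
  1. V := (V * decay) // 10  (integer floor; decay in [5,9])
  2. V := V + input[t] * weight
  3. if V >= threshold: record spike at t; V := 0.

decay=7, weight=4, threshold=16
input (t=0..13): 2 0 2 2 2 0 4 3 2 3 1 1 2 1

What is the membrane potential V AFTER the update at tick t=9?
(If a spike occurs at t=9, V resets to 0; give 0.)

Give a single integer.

t=0: input=2 -> V=8
t=1: input=0 -> V=5
t=2: input=2 -> V=11
t=3: input=2 -> V=15
t=4: input=2 -> V=0 FIRE
t=5: input=0 -> V=0
t=6: input=4 -> V=0 FIRE
t=7: input=3 -> V=12
t=8: input=2 -> V=0 FIRE
t=9: input=3 -> V=12
t=10: input=1 -> V=12
t=11: input=1 -> V=12
t=12: input=2 -> V=0 FIRE
t=13: input=1 -> V=4

Answer: 12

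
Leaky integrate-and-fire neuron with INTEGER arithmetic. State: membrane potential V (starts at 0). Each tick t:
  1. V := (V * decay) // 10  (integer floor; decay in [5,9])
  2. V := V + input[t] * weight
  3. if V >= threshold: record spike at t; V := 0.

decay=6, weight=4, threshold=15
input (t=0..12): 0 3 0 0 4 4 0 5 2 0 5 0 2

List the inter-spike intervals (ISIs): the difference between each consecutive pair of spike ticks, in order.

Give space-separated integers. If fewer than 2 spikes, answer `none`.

t=0: input=0 -> V=0
t=1: input=3 -> V=12
t=2: input=0 -> V=7
t=3: input=0 -> V=4
t=4: input=4 -> V=0 FIRE
t=5: input=4 -> V=0 FIRE
t=6: input=0 -> V=0
t=7: input=5 -> V=0 FIRE
t=8: input=2 -> V=8
t=9: input=0 -> V=4
t=10: input=5 -> V=0 FIRE
t=11: input=0 -> V=0
t=12: input=2 -> V=8

Answer: 1 2 3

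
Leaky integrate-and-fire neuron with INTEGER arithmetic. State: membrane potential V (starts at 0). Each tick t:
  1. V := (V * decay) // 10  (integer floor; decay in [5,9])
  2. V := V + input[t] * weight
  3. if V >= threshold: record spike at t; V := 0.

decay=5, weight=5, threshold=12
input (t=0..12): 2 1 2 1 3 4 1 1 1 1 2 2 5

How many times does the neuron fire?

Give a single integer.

t=0: input=2 -> V=10
t=1: input=1 -> V=10
t=2: input=2 -> V=0 FIRE
t=3: input=1 -> V=5
t=4: input=3 -> V=0 FIRE
t=5: input=4 -> V=0 FIRE
t=6: input=1 -> V=5
t=7: input=1 -> V=7
t=8: input=1 -> V=8
t=9: input=1 -> V=9
t=10: input=2 -> V=0 FIRE
t=11: input=2 -> V=10
t=12: input=5 -> V=0 FIRE

Answer: 5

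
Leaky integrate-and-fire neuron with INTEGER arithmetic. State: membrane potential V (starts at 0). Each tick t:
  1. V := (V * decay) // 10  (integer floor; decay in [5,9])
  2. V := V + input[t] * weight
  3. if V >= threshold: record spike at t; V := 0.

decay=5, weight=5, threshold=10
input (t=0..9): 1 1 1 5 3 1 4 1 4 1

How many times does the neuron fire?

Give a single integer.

Answer: 4

Derivation:
t=0: input=1 -> V=5
t=1: input=1 -> V=7
t=2: input=1 -> V=8
t=3: input=5 -> V=0 FIRE
t=4: input=3 -> V=0 FIRE
t=5: input=1 -> V=5
t=6: input=4 -> V=0 FIRE
t=7: input=1 -> V=5
t=8: input=4 -> V=0 FIRE
t=9: input=1 -> V=5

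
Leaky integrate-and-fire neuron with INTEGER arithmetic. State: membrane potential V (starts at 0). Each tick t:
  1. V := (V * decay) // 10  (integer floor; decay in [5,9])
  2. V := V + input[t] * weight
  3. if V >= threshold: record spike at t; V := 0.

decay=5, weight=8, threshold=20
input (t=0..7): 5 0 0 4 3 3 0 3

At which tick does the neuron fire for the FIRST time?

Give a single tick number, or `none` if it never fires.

Answer: 0

Derivation:
t=0: input=5 -> V=0 FIRE
t=1: input=0 -> V=0
t=2: input=0 -> V=0
t=3: input=4 -> V=0 FIRE
t=4: input=3 -> V=0 FIRE
t=5: input=3 -> V=0 FIRE
t=6: input=0 -> V=0
t=7: input=3 -> V=0 FIRE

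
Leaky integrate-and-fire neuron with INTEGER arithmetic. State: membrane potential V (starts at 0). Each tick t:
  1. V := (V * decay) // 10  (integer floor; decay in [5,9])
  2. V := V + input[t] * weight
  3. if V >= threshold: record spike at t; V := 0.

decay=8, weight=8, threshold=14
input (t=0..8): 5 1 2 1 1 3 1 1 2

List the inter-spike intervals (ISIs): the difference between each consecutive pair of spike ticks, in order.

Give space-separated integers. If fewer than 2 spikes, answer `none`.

Answer: 2 2 1 2 1

Derivation:
t=0: input=5 -> V=0 FIRE
t=1: input=1 -> V=8
t=2: input=2 -> V=0 FIRE
t=3: input=1 -> V=8
t=4: input=1 -> V=0 FIRE
t=5: input=3 -> V=0 FIRE
t=6: input=1 -> V=8
t=7: input=1 -> V=0 FIRE
t=8: input=2 -> V=0 FIRE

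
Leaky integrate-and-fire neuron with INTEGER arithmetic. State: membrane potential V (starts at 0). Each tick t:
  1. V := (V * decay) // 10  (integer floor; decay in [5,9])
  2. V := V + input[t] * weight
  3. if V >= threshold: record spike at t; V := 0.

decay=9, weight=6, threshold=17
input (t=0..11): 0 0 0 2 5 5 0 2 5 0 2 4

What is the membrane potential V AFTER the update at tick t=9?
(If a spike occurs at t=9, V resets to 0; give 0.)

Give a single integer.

Answer: 0

Derivation:
t=0: input=0 -> V=0
t=1: input=0 -> V=0
t=2: input=0 -> V=0
t=3: input=2 -> V=12
t=4: input=5 -> V=0 FIRE
t=5: input=5 -> V=0 FIRE
t=6: input=0 -> V=0
t=7: input=2 -> V=12
t=8: input=5 -> V=0 FIRE
t=9: input=0 -> V=0
t=10: input=2 -> V=12
t=11: input=4 -> V=0 FIRE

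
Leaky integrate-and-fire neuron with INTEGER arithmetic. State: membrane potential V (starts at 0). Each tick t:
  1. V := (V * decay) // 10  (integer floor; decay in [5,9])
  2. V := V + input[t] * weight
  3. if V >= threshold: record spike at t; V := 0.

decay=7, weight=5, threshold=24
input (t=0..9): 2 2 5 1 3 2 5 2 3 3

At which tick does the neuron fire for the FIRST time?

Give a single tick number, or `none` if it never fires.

Answer: 2

Derivation:
t=0: input=2 -> V=10
t=1: input=2 -> V=17
t=2: input=5 -> V=0 FIRE
t=3: input=1 -> V=5
t=4: input=3 -> V=18
t=5: input=2 -> V=22
t=6: input=5 -> V=0 FIRE
t=7: input=2 -> V=10
t=8: input=3 -> V=22
t=9: input=3 -> V=0 FIRE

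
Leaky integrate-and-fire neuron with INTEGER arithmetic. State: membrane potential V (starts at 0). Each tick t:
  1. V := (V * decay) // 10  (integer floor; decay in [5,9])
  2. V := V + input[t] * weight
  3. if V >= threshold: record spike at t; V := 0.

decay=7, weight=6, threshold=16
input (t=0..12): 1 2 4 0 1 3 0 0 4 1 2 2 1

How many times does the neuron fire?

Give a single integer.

Answer: 5

Derivation:
t=0: input=1 -> V=6
t=1: input=2 -> V=0 FIRE
t=2: input=4 -> V=0 FIRE
t=3: input=0 -> V=0
t=4: input=1 -> V=6
t=5: input=3 -> V=0 FIRE
t=6: input=0 -> V=0
t=7: input=0 -> V=0
t=8: input=4 -> V=0 FIRE
t=9: input=1 -> V=6
t=10: input=2 -> V=0 FIRE
t=11: input=2 -> V=12
t=12: input=1 -> V=14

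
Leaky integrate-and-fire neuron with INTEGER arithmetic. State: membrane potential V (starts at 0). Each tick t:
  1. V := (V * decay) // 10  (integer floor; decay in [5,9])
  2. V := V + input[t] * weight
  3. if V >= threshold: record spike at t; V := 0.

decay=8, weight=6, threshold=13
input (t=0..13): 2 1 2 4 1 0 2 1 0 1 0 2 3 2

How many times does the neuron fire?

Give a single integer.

Answer: 5

Derivation:
t=0: input=2 -> V=12
t=1: input=1 -> V=0 FIRE
t=2: input=2 -> V=12
t=3: input=4 -> V=0 FIRE
t=4: input=1 -> V=6
t=5: input=0 -> V=4
t=6: input=2 -> V=0 FIRE
t=7: input=1 -> V=6
t=8: input=0 -> V=4
t=9: input=1 -> V=9
t=10: input=0 -> V=7
t=11: input=2 -> V=0 FIRE
t=12: input=3 -> V=0 FIRE
t=13: input=2 -> V=12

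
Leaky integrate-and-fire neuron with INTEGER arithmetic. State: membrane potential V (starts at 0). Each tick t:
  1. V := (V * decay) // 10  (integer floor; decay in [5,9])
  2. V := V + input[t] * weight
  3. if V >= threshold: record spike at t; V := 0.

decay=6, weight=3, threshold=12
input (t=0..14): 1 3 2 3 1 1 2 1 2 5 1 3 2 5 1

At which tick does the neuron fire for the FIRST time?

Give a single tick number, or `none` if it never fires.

t=0: input=1 -> V=3
t=1: input=3 -> V=10
t=2: input=2 -> V=0 FIRE
t=3: input=3 -> V=9
t=4: input=1 -> V=8
t=5: input=1 -> V=7
t=6: input=2 -> V=10
t=7: input=1 -> V=9
t=8: input=2 -> V=11
t=9: input=5 -> V=0 FIRE
t=10: input=1 -> V=3
t=11: input=3 -> V=10
t=12: input=2 -> V=0 FIRE
t=13: input=5 -> V=0 FIRE
t=14: input=1 -> V=3

Answer: 2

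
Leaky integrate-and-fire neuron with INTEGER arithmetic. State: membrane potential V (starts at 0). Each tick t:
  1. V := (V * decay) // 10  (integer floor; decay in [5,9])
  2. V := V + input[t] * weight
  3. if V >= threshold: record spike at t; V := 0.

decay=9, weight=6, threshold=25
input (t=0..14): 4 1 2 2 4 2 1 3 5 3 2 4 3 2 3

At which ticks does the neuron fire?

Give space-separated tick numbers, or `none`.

t=0: input=4 -> V=24
t=1: input=1 -> V=0 FIRE
t=2: input=2 -> V=12
t=3: input=2 -> V=22
t=4: input=4 -> V=0 FIRE
t=5: input=2 -> V=12
t=6: input=1 -> V=16
t=7: input=3 -> V=0 FIRE
t=8: input=5 -> V=0 FIRE
t=9: input=3 -> V=18
t=10: input=2 -> V=0 FIRE
t=11: input=4 -> V=24
t=12: input=3 -> V=0 FIRE
t=13: input=2 -> V=12
t=14: input=3 -> V=0 FIRE

Answer: 1 4 7 8 10 12 14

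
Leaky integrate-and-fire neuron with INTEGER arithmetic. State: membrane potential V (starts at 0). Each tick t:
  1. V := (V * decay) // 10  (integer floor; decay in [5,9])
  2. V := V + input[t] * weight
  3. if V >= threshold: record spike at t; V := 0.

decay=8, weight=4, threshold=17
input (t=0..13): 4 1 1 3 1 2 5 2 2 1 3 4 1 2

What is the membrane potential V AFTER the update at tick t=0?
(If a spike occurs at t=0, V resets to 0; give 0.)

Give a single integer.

t=0: input=4 -> V=16
t=1: input=1 -> V=16
t=2: input=1 -> V=16
t=3: input=3 -> V=0 FIRE
t=4: input=1 -> V=4
t=5: input=2 -> V=11
t=6: input=5 -> V=0 FIRE
t=7: input=2 -> V=8
t=8: input=2 -> V=14
t=9: input=1 -> V=15
t=10: input=3 -> V=0 FIRE
t=11: input=4 -> V=16
t=12: input=1 -> V=16
t=13: input=2 -> V=0 FIRE

Answer: 16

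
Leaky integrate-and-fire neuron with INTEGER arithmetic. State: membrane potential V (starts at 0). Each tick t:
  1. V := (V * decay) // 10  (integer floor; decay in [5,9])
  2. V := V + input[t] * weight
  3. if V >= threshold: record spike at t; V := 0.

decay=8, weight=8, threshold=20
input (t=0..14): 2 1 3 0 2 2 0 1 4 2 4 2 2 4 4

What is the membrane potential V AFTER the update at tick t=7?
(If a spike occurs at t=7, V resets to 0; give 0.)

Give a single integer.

Answer: 8

Derivation:
t=0: input=2 -> V=16
t=1: input=1 -> V=0 FIRE
t=2: input=3 -> V=0 FIRE
t=3: input=0 -> V=0
t=4: input=2 -> V=16
t=5: input=2 -> V=0 FIRE
t=6: input=0 -> V=0
t=7: input=1 -> V=8
t=8: input=4 -> V=0 FIRE
t=9: input=2 -> V=16
t=10: input=4 -> V=0 FIRE
t=11: input=2 -> V=16
t=12: input=2 -> V=0 FIRE
t=13: input=4 -> V=0 FIRE
t=14: input=4 -> V=0 FIRE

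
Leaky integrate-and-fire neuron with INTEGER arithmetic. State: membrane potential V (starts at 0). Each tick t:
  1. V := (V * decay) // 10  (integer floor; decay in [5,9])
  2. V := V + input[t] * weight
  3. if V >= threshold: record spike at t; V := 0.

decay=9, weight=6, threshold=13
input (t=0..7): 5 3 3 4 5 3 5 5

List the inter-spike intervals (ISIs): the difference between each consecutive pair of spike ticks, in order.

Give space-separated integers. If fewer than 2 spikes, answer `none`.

t=0: input=5 -> V=0 FIRE
t=1: input=3 -> V=0 FIRE
t=2: input=3 -> V=0 FIRE
t=3: input=4 -> V=0 FIRE
t=4: input=5 -> V=0 FIRE
t=5: input=3 -> V=0 FIRE
t=6: input=5 -> V=0 FIRE
t=7: input=5 -> V=0 FIRE

Answer: 1 1 1 1 1 1 1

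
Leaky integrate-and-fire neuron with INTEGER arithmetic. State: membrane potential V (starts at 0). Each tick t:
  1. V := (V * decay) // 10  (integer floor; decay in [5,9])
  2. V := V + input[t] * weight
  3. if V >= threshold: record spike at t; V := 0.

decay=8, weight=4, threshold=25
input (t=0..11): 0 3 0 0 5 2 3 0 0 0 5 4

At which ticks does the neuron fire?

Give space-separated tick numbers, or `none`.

Answer: 4 10

Derivation:
t=0: input=0 -> V=0
t=1: input=3 -> V=12
t=2: input=0 -> V=9
t=3: input=0 -> V=7
t=4: input=5 -> V=0 FIRE
t=5: input=2 -> V=8
t=6: input=3 -> V=18
t=7: input=0 -> V=14
t=8: input=0 -> V=11
t=9: input=0 -> V=8
t=10: input=5 -> V=0 FIRE
t=11: input=4 -> V=16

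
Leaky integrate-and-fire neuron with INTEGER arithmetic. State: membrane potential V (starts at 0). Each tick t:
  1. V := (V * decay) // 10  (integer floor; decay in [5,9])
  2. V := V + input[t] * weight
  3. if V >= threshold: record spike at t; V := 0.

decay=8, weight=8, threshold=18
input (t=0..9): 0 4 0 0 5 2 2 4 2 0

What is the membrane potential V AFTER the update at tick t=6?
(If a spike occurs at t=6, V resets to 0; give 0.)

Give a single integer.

Answer: 0

Derivation:
t=0: input=0 -> V=0
t=1: input=4 -> V=0 FIRE
t=2: input=0 -> V=0
t=3: input=0 -> V=0
t=4: input=5 -> V=0 FIRE
t=5: input=2 -> V=16
t=6: input=2 -> V=0 FIRE
t=7: input=4 -> V=0 FIRE
t=8: input=2 -> V=16
t=9: input=0 -> V=12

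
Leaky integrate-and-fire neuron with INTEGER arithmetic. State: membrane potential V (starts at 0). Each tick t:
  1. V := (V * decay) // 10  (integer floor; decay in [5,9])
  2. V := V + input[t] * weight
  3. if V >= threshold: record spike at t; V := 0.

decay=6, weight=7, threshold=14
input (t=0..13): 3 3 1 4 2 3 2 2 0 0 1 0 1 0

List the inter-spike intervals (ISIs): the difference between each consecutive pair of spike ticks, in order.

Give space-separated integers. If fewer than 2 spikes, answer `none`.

Answer: 1 2 1 1 1 1

Derivation:
t=0: input=3 -> V=0 FIRE
t=1: input=3 -> V=0 FIRE
t=2: input=1 -> V=7
t=3: input=4 -> V=0 FIRE
t=4: input=2 -> V=0 FIRE
t=5: input=3 -> V=0 FIRE
t=6: input=2 -> V=0 FIRE
t=7: input=2 -> V=0 FIRE
t=8: input=0 -> V=0
t=9: input=0 -> V=0
t=10: input=1 -> V=7
t=11: input=0 -> V=4
t=12: input=1 -> V=9
t=13: input=0 -> V=5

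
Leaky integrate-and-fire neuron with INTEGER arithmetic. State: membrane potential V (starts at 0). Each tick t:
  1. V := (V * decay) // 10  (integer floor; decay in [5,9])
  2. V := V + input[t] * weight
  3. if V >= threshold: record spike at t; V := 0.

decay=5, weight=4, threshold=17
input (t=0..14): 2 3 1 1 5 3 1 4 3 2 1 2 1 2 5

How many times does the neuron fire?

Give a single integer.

t=0: input=2 -> V=8
t=1: input=3 -> V=16
t=2: input=1 -> V=12
t=3: input=1 -> V=10
t=4: input=5 -> V=0 FIRE
t=5: input=3 -> V=12
t=6: input=1 -> V=10
t=7: input=4 -> V=0 FIRE
t=8: input=3 -> V=12
t=9: input=2 -> V=14
t=10: input=1 -> V=11
t=11: input=2 -> V=13
t=12: input=1 -> V=10
t=13: input=2 -> V=13
t=14: input=5 -> V=0 FIRE

Answer: 3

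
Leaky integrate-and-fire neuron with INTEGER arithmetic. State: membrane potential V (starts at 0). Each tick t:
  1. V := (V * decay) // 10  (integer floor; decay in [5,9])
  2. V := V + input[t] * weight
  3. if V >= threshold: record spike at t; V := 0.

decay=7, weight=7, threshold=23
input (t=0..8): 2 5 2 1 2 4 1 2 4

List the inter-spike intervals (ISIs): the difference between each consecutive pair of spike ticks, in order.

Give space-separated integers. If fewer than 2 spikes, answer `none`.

t=0: input=2 -> V=14
t=1: input=5 -> V=0 FIRE
t=2: input=2 -> V=14
t=3: input=1 -> V=16
t=4: input=2 -> V=0 FIRE
t=5: input=4 -> V=0 FIRE
t=6: input=1 -> V=7
t=7: input=2 -> V=18
t=8: input=4 -> V=0 FIRE

Answer: 3 1 3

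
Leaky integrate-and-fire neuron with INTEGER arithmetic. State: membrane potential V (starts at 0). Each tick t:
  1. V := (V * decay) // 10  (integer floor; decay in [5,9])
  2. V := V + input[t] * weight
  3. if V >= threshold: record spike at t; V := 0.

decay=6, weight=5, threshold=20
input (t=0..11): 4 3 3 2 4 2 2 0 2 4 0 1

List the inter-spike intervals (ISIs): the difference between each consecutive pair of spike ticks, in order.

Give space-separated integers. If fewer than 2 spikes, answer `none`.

t=0: input=4 -> V=0 FIRE
t=1: input=3 -> V=15
t=2: input=3 -> V=0 FIRE
t=3: input=2 -> V=10
t=4: input=4 -> V=0 FIRE
t=5: input=2 -> V=10
t=6: input=2 -> V=16
t=7: input=0 -> V=9
t=8: input=2 -> V=15
t=9: input=4 -> V=0 FIRE
t=10: input=0 -> V=0
t=11: input=1 -> V=5

Answer: 2 2 5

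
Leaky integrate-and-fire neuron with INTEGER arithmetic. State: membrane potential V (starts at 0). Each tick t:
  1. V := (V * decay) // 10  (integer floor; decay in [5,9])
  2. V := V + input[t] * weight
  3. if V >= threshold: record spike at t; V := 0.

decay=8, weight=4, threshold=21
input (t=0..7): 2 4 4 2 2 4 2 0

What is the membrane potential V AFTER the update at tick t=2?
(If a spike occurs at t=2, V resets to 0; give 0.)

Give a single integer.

t=0: input=2 -> V=8
t=1: input=4 -> V=0 FIRE
t=2: input=4 -> V=16
t=3: input=2 -> V=20
t=4: input=2 -> V=0 FIRE
t=5: input=4 -> V=16
t=6: input=2 -> V=20
t=7: input=0 -> V=16

Answer: 16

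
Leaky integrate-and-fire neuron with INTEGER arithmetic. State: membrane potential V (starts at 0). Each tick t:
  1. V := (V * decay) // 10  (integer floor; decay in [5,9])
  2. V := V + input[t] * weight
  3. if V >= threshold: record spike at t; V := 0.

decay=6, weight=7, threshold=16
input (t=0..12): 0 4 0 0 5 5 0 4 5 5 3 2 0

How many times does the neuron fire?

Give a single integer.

Answer: 7

Derivation:
t=0: input=0 -> V=0
t=1: input=4 -> V=0 FIRE
t=2: input=0 -> V=0
t=3: input=0 -> V=0
t=4: input=5 -> V=0 FIRE
t=5: input=5 -> V=0 FIRE
t=6: input=0 -> V=0
t=7: input=4 -> V=0 FIRE
t=8: input=5 -> V=0 FIRE
t=9: input=5 -> V=0 FIRE
t=10: input=3 -> V=0 FIRE
t=11: input=2 -> V=14
t=12: input=0 -> V=8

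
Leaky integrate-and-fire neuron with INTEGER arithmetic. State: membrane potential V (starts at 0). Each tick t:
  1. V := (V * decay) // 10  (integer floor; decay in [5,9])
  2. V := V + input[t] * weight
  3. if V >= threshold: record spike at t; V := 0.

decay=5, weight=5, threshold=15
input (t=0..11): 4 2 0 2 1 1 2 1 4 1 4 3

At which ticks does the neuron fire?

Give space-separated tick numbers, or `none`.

Answer: 0 6 8 10 11

Derivation:
t=0: input=4 -> V=0 FIRE
t=1: input=2 -> V=10
t=2: input=0 -> V=5
t=3: input=2 -> V=12
t=4: input=1 -> V=11
t=5: input=1 -> V=10
t=6: input=2 -> V=0 FIRE
t=7: input=1 -> V=5
t=8: input=4 -> V=0 FIRE
t=9: input=1 -> V=5
t=10: input=4 -> V=0 FIRE
t=11: input=3 -> V=0 FIRE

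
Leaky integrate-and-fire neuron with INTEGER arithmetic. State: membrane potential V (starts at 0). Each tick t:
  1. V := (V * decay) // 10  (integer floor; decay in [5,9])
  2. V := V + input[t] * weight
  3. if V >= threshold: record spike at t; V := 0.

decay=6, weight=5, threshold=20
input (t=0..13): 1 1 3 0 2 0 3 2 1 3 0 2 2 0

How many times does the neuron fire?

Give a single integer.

Answer: 2

Derivation:
t=0: input=1 -> V=5
t=1: input=1 -> V=8
t=2: input=3 -> V=19
t=3: input=0 -> V=11
t=4: input=2 -> V=16
t=5: input=0 -> V=9
t=6: input=3 -> V=0 FIRE
t=7: input=2 -> V=10
t=8: input=1 -> V=11
t=9: input=3 -> V=0 FIRE
t=10: input=0 -> V=0
t=11: input=2 -> V=10
t=12: input=2 -> V=16
t=13: input=0 -> V=9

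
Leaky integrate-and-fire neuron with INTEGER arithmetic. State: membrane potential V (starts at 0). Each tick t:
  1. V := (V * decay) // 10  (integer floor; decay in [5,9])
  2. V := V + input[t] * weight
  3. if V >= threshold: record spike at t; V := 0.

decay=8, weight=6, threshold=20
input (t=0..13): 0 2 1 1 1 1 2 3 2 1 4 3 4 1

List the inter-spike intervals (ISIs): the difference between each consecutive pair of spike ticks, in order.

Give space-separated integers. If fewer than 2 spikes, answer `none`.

Answer: 3 3 2

Derivation:
t=0: input=0 -> V=0
t=1: input=2 -> V=12
t=2: input=1 -> V=15
t=3: input=1 -> V=18
t=4: input=1 -> V=0 FIRE
t=5: input=1 -> V=6
t=6: input=2 -> V=16
t=7: input=3 -> V=0 FIRE
t=8: input=2 -> V=12
t=9: input=1 -> V=15
t=10: input=4 -> V=0 FIRE
t=11: input=3 -> V=18
t=12: input=4 -> V=0 FIRE
t=13: input=1 -> V=6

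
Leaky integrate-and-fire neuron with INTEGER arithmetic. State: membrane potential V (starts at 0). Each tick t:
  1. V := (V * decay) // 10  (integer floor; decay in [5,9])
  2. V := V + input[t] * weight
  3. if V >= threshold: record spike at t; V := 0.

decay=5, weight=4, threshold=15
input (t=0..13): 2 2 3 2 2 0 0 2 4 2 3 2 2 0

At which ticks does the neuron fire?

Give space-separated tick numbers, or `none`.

Answer: 2 8 10

Derivation:
t=0: input=2 -> V=8
t=1: input=2 -> V=12
t=2: input=3 -> V=0 FIRE
t=3: input=2 -> V=8
t=4: input=2 -> V=12
t=5: input=0 -> V=6
t=6: input=0 -> V=3
t=7: input=2 -> V=9
t=8: input=4 -> V=0 FIRE
t=9: input=2 -> V=8
t=10: input=3 -> V=0 FIRE
t=11: input=2 -> V=8
t=12: input=2 -> V=12
t=13: input=0 -> V=6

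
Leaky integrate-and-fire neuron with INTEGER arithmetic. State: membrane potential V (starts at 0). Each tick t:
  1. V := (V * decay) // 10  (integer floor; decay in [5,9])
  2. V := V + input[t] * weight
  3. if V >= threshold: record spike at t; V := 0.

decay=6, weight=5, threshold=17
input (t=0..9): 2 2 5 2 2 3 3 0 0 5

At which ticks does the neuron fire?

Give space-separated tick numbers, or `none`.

t=0: input=2 -> V=10
t=1: input=2 -> V=16
t=2: input=5 -> V=0 FIRE
t=3: input=2 -> V=10
t=4: input=2 -> V=16
t=5: input=3 -> V=0 FIRE
t=6: input=3 -> V=15
t=7: input=0 -> V=9
t=8: input=0 -> V=5
t=9: input=5 -> V=0 FIRE

Answer: 2 5 9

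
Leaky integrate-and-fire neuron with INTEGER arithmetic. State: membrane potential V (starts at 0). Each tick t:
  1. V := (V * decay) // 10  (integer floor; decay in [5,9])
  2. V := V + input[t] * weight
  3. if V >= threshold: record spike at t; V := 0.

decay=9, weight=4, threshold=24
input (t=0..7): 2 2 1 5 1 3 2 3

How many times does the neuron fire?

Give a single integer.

Answer: 2

Derivation:
t=0: input=2 -> V=8
t=1: input=2 -> V=15
t=2: input=1 -> V=17
t=3: input=5 -> V=0 FIRE
t=4: input=1 -> V=4
t=5: input=3 -> V=15
t=6: input=2 -> V=21
t=7: input=3 -> V=0 FIRE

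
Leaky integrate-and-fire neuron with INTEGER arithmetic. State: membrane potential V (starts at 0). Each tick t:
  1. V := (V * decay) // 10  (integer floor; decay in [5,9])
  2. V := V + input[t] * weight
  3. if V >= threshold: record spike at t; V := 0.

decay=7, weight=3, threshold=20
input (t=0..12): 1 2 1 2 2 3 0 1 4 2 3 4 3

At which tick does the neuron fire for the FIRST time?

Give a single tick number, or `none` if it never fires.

t=0: input=1 -> V=3
t=1: input=2 -> V=8
t=2: input=1 -> V=8
t=3: input=2 -> V=11
t=4: input=2 -> V=13
t=5: input=3 -> V=18
t=6: input=0 -> V=12
t=7: input=1 -> V=11
t=8: input=4 -> V=19
t=9: input=2 -> V=19
t=10: input=3 -> V=0 FIRE
t=11: input=4 -> V=12
t=12: input=3 -> V=17

Answer: 10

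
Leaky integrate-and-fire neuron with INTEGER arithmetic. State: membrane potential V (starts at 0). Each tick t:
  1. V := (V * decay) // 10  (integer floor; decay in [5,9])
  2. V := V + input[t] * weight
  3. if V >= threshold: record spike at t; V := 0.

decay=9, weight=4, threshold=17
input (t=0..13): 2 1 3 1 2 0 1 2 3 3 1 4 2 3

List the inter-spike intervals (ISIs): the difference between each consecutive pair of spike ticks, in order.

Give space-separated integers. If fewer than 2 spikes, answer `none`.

t=0: input=2 -> V=8
t=1: input=1 -> V=11
t=2: input=3 -> V=0 FIRE
t=3: input=1 -> V=4
t=4: input=2 -> V=11
t=5: input=0 -> V=9
t=6: input=1 -> V=12
t=7: input=2 -> V=0 FIRE
t=8: input=3 -> V=12
t=9: input=3 -> V=0 FIRE
t=10: input=1 -> V=4
t=11: input=4 -> V=0 FIRE
t=12: input=2 -> V=8
t=13: input=3 -> V=0 FIRE

Answer: 5 2 2 2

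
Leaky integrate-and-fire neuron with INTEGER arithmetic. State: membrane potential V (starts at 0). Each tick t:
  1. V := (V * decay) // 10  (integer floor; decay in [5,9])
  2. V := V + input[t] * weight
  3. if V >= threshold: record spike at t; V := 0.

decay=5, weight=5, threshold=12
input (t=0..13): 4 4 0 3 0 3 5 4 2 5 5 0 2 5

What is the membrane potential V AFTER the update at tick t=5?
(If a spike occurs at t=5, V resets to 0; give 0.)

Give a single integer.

Answer: 0

Derivation:
t=0: input=4 -> V=0 FIRE
t=1: input=4 -> V=0 FIRE
t=2: input=0 -> V=0
t=3: input=3 -> V=0 FIRE
t=4: input=0 -> V=0
t=5: input=3 -> V=0 FIRE
t=6: input=5 -> V=0 FIRE
t=7: input=4 -> V=0 FIRE
t=8: input=2 -> V=10
t=9: input=5 -> V=0 FIRE
t=10: input=5 -> V=0 FIRE
t=11: input=0 -> V=0
t=12: input=2 -> V=10
t=13: input=5 -> V=0 FIRE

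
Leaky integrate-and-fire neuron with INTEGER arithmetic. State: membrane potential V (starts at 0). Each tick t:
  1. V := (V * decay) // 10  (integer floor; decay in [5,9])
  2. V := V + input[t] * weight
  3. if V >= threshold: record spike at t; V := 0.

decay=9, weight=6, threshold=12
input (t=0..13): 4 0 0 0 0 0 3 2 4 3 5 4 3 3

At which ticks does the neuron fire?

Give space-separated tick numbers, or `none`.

t=0: input=4 -> V=0 FIRE
t=1: input=0 -> V=0
t=2: input=0 -> V=0
t=3: input=0 -> V=0
t=4: input=0 -> V=0
t=5: input=0 -> V=0
t=6: input=3 -> V=0 FIRE
t=7: input=2 -> V=0 FIRE
t=8: input=4 -> V=0 FIRE
t=9: input=3 -> V=0 FIRE
t=10: input=5 -> V=0 FIRE
t=11: input=4 -> V=0 FIRE
t=12: input=3 -> V=0 FIRE
t=13: input=3 -> V=0 FIRE

Answer: 0 6 7 8 9 10 11 12 13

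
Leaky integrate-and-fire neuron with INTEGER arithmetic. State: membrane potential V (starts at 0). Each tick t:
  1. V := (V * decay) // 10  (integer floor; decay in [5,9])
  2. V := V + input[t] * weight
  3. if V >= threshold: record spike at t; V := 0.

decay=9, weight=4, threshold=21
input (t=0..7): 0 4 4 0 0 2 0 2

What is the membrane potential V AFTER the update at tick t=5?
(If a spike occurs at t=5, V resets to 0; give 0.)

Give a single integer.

t=0: input=0 -> V=0
t=1: input=4 -> V=16
t=2: input=4 -> V=0 FIRE
t=3: input=0 -> V=0
t=4: input=0 -> V=0
t=5: input=2 -> V=8
t=6: input=0 -> V=7
t=7: input=2 -> V=14

Answer: 8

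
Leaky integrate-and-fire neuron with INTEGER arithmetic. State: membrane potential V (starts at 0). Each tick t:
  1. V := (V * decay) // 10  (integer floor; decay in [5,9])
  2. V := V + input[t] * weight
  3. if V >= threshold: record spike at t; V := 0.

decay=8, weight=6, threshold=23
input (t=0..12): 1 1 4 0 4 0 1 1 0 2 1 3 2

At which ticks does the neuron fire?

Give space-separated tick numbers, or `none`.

Answer: 2 4 11

Derivation:
t=0: input=1 -> V=6
t=1: input=1 -> V=10
t=2: input=4 -> V=0 FIRE
t=3: input=0 -> V=0
t=4: input=4 -> V=0 FIRE
t=5: input=0 -> V=0
t=6: input=1 -> V=6
t=7: input=1 -> V=10
t=8: input=0 -> V=8
t=9: input=2 -> V=18
t=10: input=1 -> V=20
t=11: input=3 -> V=0 FIRE
t=12: input=2 -> V=12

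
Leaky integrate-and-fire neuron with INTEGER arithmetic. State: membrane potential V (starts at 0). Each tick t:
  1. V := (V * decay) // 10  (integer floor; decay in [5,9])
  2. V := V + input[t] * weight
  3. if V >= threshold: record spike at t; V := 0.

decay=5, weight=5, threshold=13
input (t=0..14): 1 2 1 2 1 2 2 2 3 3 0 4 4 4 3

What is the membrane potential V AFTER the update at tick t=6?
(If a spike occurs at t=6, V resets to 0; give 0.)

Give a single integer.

Answer: 0

Derivation:
t=0: input=1 -> V=5
t=1: input=2 -> V=12
t=2: input=1 -> V=11
t=3: input=2 -> V=0 FIRE
t=4: input=1 -> V=5
t=5: input=2 -> V=12
t=6: input=2 -> V=0 FIRE
t=7: input=2 -> V=10
t=8: input=3 -> V=0 FIRE
t=9: input=3 -> V=0 FIRE
t=10: input=0 -> V=0
t=11: input=4 -> V=0 FIRE
t=12: input=4 -> V=0 FIRE
t=13: input=4 -> V=0 FIRE
t=14: input=3 -> V=0 FIRE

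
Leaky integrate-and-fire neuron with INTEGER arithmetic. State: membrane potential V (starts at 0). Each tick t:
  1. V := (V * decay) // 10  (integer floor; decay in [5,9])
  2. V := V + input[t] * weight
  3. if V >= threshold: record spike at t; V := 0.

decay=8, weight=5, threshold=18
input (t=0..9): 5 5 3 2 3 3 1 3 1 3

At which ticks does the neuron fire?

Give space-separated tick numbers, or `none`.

Answer: 0 1 3 5 7 9

Derivation:
t=0: input=5 -> V=0 FIRE
t=1: input=5 -> V=0 FIRE
t=2: input=3 -> V=15
t=3: input=2 -> V=0 FIRE
t=4: input=3 -> V=15
t=5: input=3 -> V=0 FIRE
t=6: input=1 -> V=5
t=7: input=3 -> V=0 FIRE
t=8: input=1 -> V=5
t=9: input=3 -> V=0 FIRE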